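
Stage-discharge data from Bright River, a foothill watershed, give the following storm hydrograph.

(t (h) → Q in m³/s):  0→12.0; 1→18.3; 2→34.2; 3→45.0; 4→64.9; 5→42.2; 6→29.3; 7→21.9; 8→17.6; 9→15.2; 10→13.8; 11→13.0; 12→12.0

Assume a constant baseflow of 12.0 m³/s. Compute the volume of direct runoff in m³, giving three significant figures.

Direct-runoff ordinates (Q − Q_b): 0.0, 6.3, 22.2, 33.0, 52.9, 30.2, 17.3, 9.9, 5.6, 3.2, 1.8, 1.0, 0.0 m³/s.
ΣQ_DR = 183.4 m³/s.
With Δt = 1 h = 3600 s, V = ΣQ_DR · Δt = 183.4 × 3600 = 6.60 × 10^5 m³.

V ≈ 6.60 × 10^5 m³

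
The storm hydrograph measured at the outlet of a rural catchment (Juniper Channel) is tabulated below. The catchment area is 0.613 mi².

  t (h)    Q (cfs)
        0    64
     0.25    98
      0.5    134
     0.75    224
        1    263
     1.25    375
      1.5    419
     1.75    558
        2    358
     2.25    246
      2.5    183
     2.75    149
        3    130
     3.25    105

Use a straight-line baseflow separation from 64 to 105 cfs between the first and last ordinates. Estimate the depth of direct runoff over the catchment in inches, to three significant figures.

Direct runoff: 0.00, 30.85, 63.69, 150.54, 186.38, 295.23, 336.08, 471.92, 268.77, 153.62, 87.46, 50.31, 28.15, 0.00 cfs; ΣQ_DR = 2123 cfs.
V = ΣQ_DR · Δt = 2123 × 900 s = 1.911 × 10^6 ft³.
Over A = 0.613 mi², depth = V / A = 1.34 in.

d ≈ 1.34 in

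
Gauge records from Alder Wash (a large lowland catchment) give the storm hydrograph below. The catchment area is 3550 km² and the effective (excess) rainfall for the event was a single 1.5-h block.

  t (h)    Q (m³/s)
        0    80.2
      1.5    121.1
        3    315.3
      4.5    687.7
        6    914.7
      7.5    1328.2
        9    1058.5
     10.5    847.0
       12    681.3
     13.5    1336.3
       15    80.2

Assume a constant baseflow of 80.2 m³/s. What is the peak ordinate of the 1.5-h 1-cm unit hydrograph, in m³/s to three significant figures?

Direct runoff: 0.0, 40.9, 235.1, 607.5, 834.5, 1248.0, 978.3, 766.8, 601.1, 1256.1, 0.0 m³/s; ΣQ_DR = 6568 m³/s, peak = 1256.1 m³/s.
Runoff depth d = ΣQ_DR·Δt / A = 6568 × 5400 / (3550 km²) = 9.991 mm.
The 1-cm UH is the DRH scaled by (10 mm)/d, so U_p = 1256.1 × 10/9.991 = 1260 m³/s.

U_p ≈ 1260 m³/s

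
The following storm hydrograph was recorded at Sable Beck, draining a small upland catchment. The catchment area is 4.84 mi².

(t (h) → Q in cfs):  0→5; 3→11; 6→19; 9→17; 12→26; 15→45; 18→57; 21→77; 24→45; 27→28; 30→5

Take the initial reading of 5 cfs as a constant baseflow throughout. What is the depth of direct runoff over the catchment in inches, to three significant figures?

d ≈ 0.269 in

Direct runoff: 0.0, 6.0, 14.0, 12.0, 21.0, 40.0, 52.0, 72.0, 40.0, 23.0, 0.0 cfs; ΣQ_DR = 280.0 cfs.
V = ΣQ_DR · Δt = 280.0 × 10800 s = 3.024 × 10^6 ft³.
Over A = 4.84 mi², depth = V / A = 0.269 in.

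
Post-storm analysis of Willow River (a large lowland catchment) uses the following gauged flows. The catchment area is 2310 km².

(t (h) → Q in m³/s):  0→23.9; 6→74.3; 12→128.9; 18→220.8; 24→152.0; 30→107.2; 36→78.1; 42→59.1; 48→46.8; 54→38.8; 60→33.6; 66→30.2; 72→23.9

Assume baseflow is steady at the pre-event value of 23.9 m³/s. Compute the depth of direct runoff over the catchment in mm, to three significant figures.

d ≈ 6.61 mm

Direct runoff: 0.0, 50.4, 105.0, 196.9, 128.1, 83.3, 54.2, 35.2, 22.9, 14.9, 9.7, 6.3, 0.0 m³/s; ΣQ_DR = 706.9 m³/s.
V = ΣQ_DR · Δt = 706.9 × 21600 s = 1.527 × 10^7 m³.
Over A = 2310 km², depth = V / A = 6.61 mm.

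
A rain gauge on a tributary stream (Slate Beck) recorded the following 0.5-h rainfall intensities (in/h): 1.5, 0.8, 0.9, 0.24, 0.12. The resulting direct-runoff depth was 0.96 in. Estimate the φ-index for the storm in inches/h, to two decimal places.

φ ≈ 0.43 in/h

Only the 3 blocks with intensity above φ contribute runoff: 1.5, 0.8, 0.9 in/h.
Σ(I−φ)·Δt = d  ⇒  (1.5+0.8+0.9 − 3φ)·0.5 = 0.96
φ = (3.200 − 0.96/0.5) / 3 = 0.43 in/h.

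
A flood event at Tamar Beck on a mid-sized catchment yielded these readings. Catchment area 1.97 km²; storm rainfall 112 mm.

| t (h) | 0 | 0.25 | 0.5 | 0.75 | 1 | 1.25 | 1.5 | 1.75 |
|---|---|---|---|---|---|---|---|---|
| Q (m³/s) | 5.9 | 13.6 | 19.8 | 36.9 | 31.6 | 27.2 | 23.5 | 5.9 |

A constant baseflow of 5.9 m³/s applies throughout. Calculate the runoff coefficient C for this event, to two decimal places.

C ≈ 0.48

ΣQ_DR = 117.2 m³/s; V = ΣQ_DR·Δt = 1.055 × 10^5 m³.
Runoff depth d = V / A = 53.54 mm.
C = d / P = 53.54 / 112 = 0.48.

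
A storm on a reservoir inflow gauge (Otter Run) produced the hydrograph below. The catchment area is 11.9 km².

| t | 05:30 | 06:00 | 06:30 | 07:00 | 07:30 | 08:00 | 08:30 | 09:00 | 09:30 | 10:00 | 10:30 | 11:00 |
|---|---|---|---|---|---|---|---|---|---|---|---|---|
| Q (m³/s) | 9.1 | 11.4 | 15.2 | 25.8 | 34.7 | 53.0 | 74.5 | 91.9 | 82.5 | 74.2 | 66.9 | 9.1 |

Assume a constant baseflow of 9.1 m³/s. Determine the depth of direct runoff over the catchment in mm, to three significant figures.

Direct runoff: 0.0, 2.3, 6.1, 16.7, 25.6, 43.9, 65.4, 82.8, 73.4, 65.1, 57.8, 0.0 m³/s; ΣQ_DR = 439.1 m³/s.
V = ΣQ_DR · Δt = 439.1 × 1800 s = 7.904 × 10^5 m³.
Over A = 11.9 km², depth = V / A = 66.4 mm.

d ≈ 66.4 mm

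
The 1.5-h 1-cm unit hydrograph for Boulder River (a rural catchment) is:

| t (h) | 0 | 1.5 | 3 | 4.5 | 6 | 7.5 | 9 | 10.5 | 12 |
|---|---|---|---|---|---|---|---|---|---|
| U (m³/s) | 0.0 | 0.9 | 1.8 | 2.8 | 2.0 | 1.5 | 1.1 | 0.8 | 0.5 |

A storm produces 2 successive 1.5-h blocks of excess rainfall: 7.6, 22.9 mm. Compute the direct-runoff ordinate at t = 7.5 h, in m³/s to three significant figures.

By discrete convolution, Q_j = Σ (P_i / 10 mm) · U_{j−i}.
At t = 7.5 h (j=5): Q = (7.6/10)·1.5 + (22.9/10)·2.0 = 5.72 m³/s.

Q ≈ 5.72 m³/s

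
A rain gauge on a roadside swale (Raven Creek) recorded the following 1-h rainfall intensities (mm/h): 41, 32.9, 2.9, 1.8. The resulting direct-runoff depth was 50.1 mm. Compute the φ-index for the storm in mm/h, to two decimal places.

φ ≈ 11.90 mm/h

Only the 2 blocks with intensity above φ contribute runoff: 41, 32.9 mm/h.
Σ(I−φ)·Δt = d  ⇒  (41+32.9 − 2φ)·1 = 50.1
φ = (73.90 − 50.1/1) / 2 = 11.90 mm/h.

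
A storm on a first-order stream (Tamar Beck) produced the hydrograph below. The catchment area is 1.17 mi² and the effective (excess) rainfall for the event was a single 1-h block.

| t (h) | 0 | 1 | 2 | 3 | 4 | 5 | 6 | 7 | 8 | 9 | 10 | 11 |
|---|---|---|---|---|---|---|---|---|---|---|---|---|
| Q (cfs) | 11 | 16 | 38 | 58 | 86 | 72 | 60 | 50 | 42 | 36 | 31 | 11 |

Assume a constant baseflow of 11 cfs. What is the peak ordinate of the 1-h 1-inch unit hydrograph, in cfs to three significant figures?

U_p ≈ 149 cfs

Direct runoff: 0.0, 5.0, 27.0, 47.0, 75.0, 61.0, 49.0, 39.0, 31.0, 25.0, 20.0, 0.0 cfs; ΣQ_DR = 379.0 cfs, peak = 75.0 cfs.
Runoff depth d = ΣQ_DR·Δt / A = 379.0 × 3600 / (1.17 mi²) = 0.5020 in.
The 1-inch UH is the DRH scaled by (1 in)/d, so U_p = 75.0 × 1/0.5020 = 149 cfs.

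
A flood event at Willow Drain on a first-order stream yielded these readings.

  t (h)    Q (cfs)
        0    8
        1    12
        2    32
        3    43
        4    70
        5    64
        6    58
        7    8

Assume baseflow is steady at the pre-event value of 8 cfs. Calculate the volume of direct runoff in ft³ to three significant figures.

Direct-runoff ordinates (Q − Q_b): 0.0, 4.0, 24.0, 35.0, 62.0, 56.0, 50.0, 0.0 cfs.
ΣQ_DR = 231.0 cfs.
With Δt = 1 h = 3600 s, V = ΣQ_DR · Δt = 231.0 × 3600 = 8.32 × 10^5 ft³.

V ≈ 8.32 × 10^5 ft³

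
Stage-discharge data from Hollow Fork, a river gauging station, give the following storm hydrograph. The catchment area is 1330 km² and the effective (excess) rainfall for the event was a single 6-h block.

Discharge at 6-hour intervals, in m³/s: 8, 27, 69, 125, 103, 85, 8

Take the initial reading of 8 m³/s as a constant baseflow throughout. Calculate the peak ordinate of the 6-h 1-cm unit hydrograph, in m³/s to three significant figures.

U_p ≈ 195 m³/s

Direct runoff: 0.0, 19.0, 61.0, 117.0, 95.0, 77.0, 0.0 m³/s; ΣQ_DR = 369.0 m³/s, peak = 117.0 m³/s.
Runoff depth d = ΣQ_DR·Δt / A = 369.0 × 21600 / (1330 km²) = 5.993 mm.
The 1-cm UH is the DRH scaled by (10 mm)/d, so U_p = 117.0 × 10/5.993 = 195 m³/s.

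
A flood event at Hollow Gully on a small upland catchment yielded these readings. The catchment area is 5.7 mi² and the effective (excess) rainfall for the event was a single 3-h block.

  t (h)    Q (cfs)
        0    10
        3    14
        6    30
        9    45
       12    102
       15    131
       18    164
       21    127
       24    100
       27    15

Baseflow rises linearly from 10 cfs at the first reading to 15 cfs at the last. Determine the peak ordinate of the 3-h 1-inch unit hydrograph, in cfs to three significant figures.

Direct runoff: 0.00, 3.44, 18.89, 33.33, 89.78, 118.22, 150.67, 113.11, 85.56, 0.00 cfs; ΣQ_DR = 613.0 cfs, peak = 150.67 cfs.
Runoff depth d = ΣQ_DR·Δt / A = 613.0 × 10800 / (5.7 mi²) = 0.4999 in.
The 1-inch UH is the DRH scaled by (1 in)/d, so U_p = 150.67 × 1/0.4999 = 301 cfs.

U_p ≈ 301 cfs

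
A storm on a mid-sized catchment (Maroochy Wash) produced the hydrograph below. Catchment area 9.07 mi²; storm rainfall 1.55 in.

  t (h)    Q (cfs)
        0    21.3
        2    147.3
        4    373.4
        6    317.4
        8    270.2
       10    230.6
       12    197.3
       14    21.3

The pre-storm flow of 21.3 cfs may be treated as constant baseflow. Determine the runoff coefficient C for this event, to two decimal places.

ΣQ_DR = 1408 cfs; V = ΣQ_DR·Δt = 1.014 × 10^7 ft³.
Runoff depth d = V / A = 0.4812 in.
C = d / P = 0.4812 / 1.55 = 0.31.

C ≈ 0.31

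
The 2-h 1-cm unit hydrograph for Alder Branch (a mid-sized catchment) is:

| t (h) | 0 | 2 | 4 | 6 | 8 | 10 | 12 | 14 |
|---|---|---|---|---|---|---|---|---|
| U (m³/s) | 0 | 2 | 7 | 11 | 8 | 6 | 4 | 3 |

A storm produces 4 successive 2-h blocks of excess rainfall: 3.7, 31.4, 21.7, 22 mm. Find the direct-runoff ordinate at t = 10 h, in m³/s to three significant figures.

By discrete convolution, Q_j = Σ (P_i / 10 mm) · U_{j−i}.
At t = 10 h (j=5): Q = (3.7/10)·6 + (31.4/10)·8 + (21.7/10)·11 + (22/10)·7 = 66.6 m³/s.

Q ≈ 66.6 m³/s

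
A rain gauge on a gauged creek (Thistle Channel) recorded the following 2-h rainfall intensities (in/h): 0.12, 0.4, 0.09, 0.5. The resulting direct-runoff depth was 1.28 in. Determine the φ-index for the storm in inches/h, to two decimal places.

Only the 2 blocks with intensity above φ contribute runoff: 0.4, 0.5 in/h.
Σ(I−φ)·Δt = d  ⇒  (0.4+0.5 − 2φ)·2 = 1.28
φ = (0.9000 − 1.28/2) / 2 = 0.13 in/h.

φ ≈ 0.13 in/h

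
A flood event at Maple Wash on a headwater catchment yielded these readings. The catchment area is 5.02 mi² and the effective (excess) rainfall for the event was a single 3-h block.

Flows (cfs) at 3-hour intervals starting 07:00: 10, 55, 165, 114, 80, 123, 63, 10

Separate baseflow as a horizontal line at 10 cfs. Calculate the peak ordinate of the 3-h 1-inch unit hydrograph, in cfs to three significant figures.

Direct runoff: 0.0, 45.0, 155.0, 104.0, 70.0, 113.0, 53.0, 0.0 cfs; ΣQ_DR = 540.0 cfs, peak = 155.0 cfs.
Runoff depth d = ΣQ_DR·Δt / A = 540.0 × 10800 / (5.02 mi²) = 0.5001 in.
The 1-inch UH is the DRH scaled by (1 in)/d, so U_p = 155.0 × 1/0.5001 = 310 cfs.

U_p ≈ 310 cfs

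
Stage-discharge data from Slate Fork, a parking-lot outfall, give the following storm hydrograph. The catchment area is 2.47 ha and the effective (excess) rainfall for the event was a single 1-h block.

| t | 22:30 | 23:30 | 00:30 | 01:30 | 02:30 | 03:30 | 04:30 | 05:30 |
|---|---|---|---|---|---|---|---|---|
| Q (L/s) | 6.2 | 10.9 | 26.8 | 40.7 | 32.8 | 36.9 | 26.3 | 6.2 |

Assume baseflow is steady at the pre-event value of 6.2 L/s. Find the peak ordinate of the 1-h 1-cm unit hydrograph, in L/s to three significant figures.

U_p ≈ 17.3 L/s

Direct runoff: 0.0, 4.7, 20.6, 34.5, 26.6, 30.7, 20.1, 0.0 L/s; ΣQ_DR = 137.2 L/s, peak = 34.5 L/s.
Runoff depth d = ΣQ_DR·Δt / A = 137.2 × 3600 / (2.47 ha) = 20.00 mm.
The 1-cm UH is the DRH scaled by (10 mm)/d, so U_p = 34.5 × 10/20.00 = 17.3 L/s.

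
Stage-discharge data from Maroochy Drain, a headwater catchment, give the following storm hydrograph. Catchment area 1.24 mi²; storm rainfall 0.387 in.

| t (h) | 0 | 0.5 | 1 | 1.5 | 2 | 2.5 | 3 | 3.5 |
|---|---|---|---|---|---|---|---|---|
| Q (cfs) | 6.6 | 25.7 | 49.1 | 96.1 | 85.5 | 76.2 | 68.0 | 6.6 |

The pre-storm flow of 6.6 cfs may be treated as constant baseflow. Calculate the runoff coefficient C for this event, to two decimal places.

ΣQ_DR = 361.0 cfs; V = ΣQ_DR·Δt = 6.498 × 10^5 ft³.
Runoff depth d = V / A = 0.2256 in.
C = d / P = 0.2256 / 0.387 = 0.58.

C ≈ 0.58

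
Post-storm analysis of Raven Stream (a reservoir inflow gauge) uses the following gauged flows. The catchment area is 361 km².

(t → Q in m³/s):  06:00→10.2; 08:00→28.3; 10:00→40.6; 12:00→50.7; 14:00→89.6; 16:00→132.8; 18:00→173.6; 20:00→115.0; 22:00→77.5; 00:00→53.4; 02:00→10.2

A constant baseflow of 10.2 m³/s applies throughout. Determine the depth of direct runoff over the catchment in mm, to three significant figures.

Direct runoff: 0.0, 18.1, 30.4, 40.5, 79.4, 122.6, 163.4, 104.8, 67.3, 43.2, 0.0 m³/s; ΣQ_DR = 669.7 m³/s.
V = ΣQ_DR · Δt = 669.7 × 7200 s = 4.822 × 10^6 m³.
Over A = 361 km², depth = V / A = 13.4 mm.

d ≈ 13.4 mm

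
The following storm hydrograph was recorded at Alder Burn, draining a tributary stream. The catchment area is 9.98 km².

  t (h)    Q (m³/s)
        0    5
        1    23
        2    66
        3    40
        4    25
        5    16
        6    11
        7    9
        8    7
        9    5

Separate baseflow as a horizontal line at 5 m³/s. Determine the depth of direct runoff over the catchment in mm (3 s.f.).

d ≈ 56.6 mm

Direct runoff: 0.0, 18.0, 61.0, 35.0, 20.0, 11.0, 6.0, 4.0, 2.0, 0.0 m³/s; ΣQ_DR = 157.0 m³/s.
V = ΣQ_DR · Δt = 157.0 × 3600 s = 5.652 × 10^5 m³.
Over A = 9.98 km², depth = V / A = 56.6 mm.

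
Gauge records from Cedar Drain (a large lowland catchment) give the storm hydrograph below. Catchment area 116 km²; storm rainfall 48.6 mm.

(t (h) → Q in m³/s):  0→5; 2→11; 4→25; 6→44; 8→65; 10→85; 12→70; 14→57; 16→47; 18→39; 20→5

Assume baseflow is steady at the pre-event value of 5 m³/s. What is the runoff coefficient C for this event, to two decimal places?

ΣQ_DR = 398.0 m³/s; V = ΣQ_DR·Δt = 2.866 × 10^6 m³.
Runoff depth d = V / A = 24.70 mm.
C = d / P = 24.70 / 48.6 = 0.51.

C ≈ 0.51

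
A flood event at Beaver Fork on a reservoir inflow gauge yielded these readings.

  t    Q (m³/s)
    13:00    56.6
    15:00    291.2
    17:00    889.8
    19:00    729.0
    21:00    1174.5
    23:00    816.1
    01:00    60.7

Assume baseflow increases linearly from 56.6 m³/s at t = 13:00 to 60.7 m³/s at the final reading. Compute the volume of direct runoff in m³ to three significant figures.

V ≈ 2.60 × 10^7 m³

Direct-runoff ordinates (Q − Q_b): 0.00, 233.92, 831.83, 670.35, 1115.17, 756.08, 0.00 m³/s.
ΣQ_DR = 3607 m³/s.
With Δt = 2 h = 7200 s, V = ΣQ_DR · Δt = 3607 × 7200 = 2.60 × 10^7 m³.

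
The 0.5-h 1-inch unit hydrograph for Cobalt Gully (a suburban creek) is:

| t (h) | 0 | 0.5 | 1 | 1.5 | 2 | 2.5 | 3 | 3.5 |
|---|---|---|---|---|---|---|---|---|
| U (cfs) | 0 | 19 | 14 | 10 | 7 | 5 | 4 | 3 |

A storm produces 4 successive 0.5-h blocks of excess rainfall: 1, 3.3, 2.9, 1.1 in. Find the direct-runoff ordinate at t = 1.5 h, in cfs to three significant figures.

By discrete convolution, Q_j = Σ (P_i / 1 in) · U_{j−i}.
At t = 1.5 h (j=3): Q = (1/1)·10 + (3.3/1)·14 + (2.9/1)·19 + (1.1/1)·0 = 111 cfs.

Q ≈ 111 cfs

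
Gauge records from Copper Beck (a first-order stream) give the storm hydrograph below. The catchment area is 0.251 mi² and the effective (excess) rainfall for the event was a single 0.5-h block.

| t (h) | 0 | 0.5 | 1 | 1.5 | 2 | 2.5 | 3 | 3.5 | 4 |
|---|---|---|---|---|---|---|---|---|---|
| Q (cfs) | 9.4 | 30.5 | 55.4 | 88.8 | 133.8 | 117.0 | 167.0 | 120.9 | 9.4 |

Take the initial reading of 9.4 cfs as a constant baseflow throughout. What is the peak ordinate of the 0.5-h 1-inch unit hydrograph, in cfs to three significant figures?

U_p ≈ 78.8 cfs

Direct runoff: 0.0, 21.1, 46.0, 79.4, 124.4, 107.6, 157.6, 111.5, 0.0 cfs; ΣQ_DR = 647.6 cfs, peak = 157.6 cfs.
Runoff depth d = ΣQ_DR·Δt / A = 647.6 × 1800 / (0.251 mi²) = 1.999 in.
The 1-inch UH is the DRH scaled by (1 in)/d, so U_p = 157.6 × 1/1.999 = 78.8 cfs.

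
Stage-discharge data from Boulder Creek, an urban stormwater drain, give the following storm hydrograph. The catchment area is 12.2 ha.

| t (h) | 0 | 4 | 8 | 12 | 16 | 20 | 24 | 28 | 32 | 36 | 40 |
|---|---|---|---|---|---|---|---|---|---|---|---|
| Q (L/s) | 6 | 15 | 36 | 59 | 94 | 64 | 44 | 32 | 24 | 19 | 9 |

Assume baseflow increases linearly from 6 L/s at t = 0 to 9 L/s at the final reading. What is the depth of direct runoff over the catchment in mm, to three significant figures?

d ≈ 37.7 mm

Direct runoff: 0.00, 8.70, 29.40, 52.10, 86.80, 56.50, 36.20, 23.90, 15.60, 10.30, 0.00 L/s; ΣQ_DR = 319.5 L/s.
V = ΣQ_DR · Δt = 319.5 × 14400 s = 4.601 × 10^6 L.
Over A = 12.2 ha, depth = V / A = 37.7 mm.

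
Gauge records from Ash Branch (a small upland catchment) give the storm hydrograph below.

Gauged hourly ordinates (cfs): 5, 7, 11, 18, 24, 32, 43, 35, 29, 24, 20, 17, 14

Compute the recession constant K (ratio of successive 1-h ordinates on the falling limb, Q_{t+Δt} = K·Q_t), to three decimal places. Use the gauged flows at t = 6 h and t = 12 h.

K ≈ 0.829

Using the recession-limb readings at t = 6 h and t = 12 h: Q falls from 43 to 14 cfs over 6 intervals.
K = (Q₂/Q₁)^(1/6) = (14/43)^(1/6) = 0.829.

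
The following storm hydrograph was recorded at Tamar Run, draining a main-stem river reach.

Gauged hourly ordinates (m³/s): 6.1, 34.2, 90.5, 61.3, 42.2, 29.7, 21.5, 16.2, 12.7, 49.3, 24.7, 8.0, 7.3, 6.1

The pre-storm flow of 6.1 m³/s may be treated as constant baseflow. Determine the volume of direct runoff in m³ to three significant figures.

Direct-runoff ordinates (Q − Q_b): 0.0, 28.1, 84.4, 55.2, 36.1, 23.6, 15.4, 10.1, 6.6, 43.2, 18.6, 1.9, 1.2, 0.0 m³/s.
ΣQ_DR = 324.4 m³/s.
With Δt = 1 h = 3600 s, V = ΣQ_DR · Δt = 324.4 × 3600 = 1.17 × 10^6 m³.

V ≈ 1.17 × 10^6 m³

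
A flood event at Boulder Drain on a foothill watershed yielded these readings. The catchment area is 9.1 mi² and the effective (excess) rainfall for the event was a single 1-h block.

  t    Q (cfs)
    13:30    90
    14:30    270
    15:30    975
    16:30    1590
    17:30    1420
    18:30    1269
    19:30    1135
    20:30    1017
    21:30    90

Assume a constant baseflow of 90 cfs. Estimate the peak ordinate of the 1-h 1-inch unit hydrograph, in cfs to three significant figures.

U_p ≈ 1250 cfs

Direct runoff: 0.0, 180.0, 885.0, 1500.0, 1330.0, 1179.0, 1045.0, 927.0, 0.0 cfs; ΣQ_DR = 7046 cfs, peak = 1500.0 cfs.
Runoff depth d = ΣQ_DR·Δt / A = 7046 × 3600 / (9.1 mi²) = 1.200 in.
The 1-inch UH is the DRH scaled by (1 in)/d, so U_p = 1500.0 × 1/1.200 = 1250 cfs.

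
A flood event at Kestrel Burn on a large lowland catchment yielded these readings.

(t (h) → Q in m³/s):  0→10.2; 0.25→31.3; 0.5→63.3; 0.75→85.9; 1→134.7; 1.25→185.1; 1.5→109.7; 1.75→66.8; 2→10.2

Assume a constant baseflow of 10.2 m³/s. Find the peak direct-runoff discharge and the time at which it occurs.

Q_p = 174.9 m³/s at t = 1.25 h

Subtracting baseflow gives direct-runoff ordinates: 0.0, 21.1, 53.1, 75.7, 124.5, 174.9, 99.5, 56.6, 0.0 m³/s.
The maximum is 174.9 m³/s, occurring at the reading for t = 1.25 h.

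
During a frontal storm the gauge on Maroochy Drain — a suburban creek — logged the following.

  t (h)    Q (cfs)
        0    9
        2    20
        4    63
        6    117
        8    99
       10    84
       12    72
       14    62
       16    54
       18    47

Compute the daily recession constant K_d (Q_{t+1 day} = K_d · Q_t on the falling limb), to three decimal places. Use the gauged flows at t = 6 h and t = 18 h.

Between t = 6 h and t = 18 h the flow falls from 117 to 47 cfs over 6×2 h = 12 h.
Per-interval ratio K = (47/117)^(1/6) = 0.8590; K_d = K^(24/2) = 0.161.

K_d ≈ 0.161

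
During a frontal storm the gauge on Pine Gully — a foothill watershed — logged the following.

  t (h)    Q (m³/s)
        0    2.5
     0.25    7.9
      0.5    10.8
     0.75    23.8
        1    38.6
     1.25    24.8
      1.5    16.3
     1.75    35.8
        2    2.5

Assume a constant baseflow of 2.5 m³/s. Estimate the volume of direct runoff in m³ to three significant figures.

Direct-runoff ordinates (Q − Q_b): 0.0, 5.4, 8.3, 21.3, 36.1, 22.3, 13.8, 33.3, 0.0 m³/s.
ΣQ_DR = 140.5 m³/s.
With Δt = 0.25 h = 900 s, V = ΣQ_DR · Δt = 140.5 × 900 = 1.26 × 10^5 m³.

V ≈ 1.26 × 10^5 m³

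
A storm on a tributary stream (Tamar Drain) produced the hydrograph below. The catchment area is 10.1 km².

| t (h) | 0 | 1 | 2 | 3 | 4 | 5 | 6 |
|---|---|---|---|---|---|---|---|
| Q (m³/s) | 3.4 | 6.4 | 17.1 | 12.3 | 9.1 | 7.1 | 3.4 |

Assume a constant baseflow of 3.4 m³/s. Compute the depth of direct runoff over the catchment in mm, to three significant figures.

Direct runoff: 0.0, 3.0, 13.7, 8.9, 5.7, 3.7, 0.0 m³/s; ΣQ_DR = 35.00 m³/s.
V = ΣQ_DR · Δt = 35.00 × 3600 s = 1.260 × 10^5 m³.
Over A = 10.1 km², depth = V / A = 12.5 mm.

d ≈ 12.5 mm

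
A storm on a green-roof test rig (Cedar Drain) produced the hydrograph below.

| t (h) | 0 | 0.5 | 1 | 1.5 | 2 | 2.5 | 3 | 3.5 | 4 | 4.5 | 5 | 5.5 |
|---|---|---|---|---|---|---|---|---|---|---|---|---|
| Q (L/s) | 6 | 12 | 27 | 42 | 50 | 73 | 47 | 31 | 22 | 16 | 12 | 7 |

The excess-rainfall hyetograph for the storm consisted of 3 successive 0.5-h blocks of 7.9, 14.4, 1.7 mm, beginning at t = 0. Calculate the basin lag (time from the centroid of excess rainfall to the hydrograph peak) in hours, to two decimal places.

Centroid of excess rainfall: t_c = Σ P_i·t̄_i / ΣP_i = 0.6208 h (block centres at 0.25, 0.75, 1.25 h).
Hydrograph peak occurs at t = 2.5 h, so basin lag t_L = 2.5 − 0.6208 = 1.88 h.

t_L ≈ 1.88 h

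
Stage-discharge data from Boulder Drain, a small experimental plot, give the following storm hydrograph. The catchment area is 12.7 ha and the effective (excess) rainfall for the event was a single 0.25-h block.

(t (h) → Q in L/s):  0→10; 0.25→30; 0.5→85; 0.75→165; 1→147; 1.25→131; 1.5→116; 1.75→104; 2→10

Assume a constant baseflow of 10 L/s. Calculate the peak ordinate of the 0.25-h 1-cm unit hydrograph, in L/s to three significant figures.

U_p ≈ 309 L/s

Direct runoff: 0.0, 20.0, 75.0, 155.0, 137.0, 121.0, 106.0, 94.0, 0.0 L/s; ΣQ_DR = 708.0 L/s, peak = 155.0 L/s.
Runoff depth d = ΣQ_DR·Δt / A = 708.0 × 900 / (12.7 ha) = 5.017 mm.
The 1-cm UH is the DRH scaled by (10 mm)/d, so U_p = 155.0 × 10/5.017 = 309 L/s.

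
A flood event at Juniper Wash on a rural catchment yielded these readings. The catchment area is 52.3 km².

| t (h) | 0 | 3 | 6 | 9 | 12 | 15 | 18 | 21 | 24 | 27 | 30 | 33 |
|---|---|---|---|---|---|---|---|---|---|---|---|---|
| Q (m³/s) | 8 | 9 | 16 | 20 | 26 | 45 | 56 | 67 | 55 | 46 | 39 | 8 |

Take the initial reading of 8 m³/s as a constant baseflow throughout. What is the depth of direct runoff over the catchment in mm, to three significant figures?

Direct runoff: 0.0, 1.0, 8.0, 12.0, 18.0, 37.0, 48.0, 59.0, 47.0, 38.0, 31.0, 0.0 m³/s; ΣQ_DR = 299.0 m³/s.
V = ΣQ_DR · Δt = 299.0 × 10800 s = 3.229 × 10^6 m³.
Over A = 52.3 km², depth = V / A = 61.7 mm.

d ≈ 61.7 mm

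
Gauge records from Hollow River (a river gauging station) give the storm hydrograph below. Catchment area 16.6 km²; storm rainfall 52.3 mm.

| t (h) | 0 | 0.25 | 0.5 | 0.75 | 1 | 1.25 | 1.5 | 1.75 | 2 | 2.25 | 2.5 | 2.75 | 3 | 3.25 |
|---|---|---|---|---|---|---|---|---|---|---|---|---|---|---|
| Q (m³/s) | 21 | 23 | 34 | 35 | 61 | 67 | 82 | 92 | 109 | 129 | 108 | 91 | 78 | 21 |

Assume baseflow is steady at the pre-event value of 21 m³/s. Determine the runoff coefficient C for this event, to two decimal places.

ΣQ_DR = 657.0 m³/s; V = ΣQ_DR·Δt = 5.913 × 10^5 m³.
Runoff depth d = V / A = 35.62 mm.
C = d / P = 35.62 / 52.3 = 0.68.

C ≈ 0.68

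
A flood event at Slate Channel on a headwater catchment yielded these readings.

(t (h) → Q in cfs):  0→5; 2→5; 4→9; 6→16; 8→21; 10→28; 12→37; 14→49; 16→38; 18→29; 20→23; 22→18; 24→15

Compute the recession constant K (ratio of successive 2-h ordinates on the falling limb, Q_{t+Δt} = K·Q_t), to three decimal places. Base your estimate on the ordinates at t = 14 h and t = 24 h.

K ≈ 0.789

Using the recession-limb readings at t = 14 h and t = 24 h: Q falls from 49 to 15 cfs over 5 intervals.
K = (Q₂/Q₁)^(1/5) = (15/49)^(1/5) = 0.789.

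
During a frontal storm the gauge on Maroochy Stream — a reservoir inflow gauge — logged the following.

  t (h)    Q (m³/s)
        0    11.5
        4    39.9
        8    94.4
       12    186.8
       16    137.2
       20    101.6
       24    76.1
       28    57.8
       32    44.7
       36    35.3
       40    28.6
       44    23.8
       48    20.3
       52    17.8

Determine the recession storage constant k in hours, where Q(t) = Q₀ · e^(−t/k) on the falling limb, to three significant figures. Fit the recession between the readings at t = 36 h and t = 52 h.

k ≈ 23.4 h

On the falling limb, Q drops from 35.3 to 17.8 m³/s between t = 36 h and t = 52 h (Δt = 16 h).
k = −Δt / ln(Q₂/Q₁) = −16 / ln(17.8/35.3) = 23.4 h.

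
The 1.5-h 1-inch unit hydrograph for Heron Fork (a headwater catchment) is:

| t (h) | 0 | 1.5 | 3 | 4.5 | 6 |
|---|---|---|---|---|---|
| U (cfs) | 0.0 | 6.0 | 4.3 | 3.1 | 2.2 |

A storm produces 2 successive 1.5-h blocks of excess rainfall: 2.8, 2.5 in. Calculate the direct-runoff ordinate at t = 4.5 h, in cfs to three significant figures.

By discrete convolution, Q_j = Σ (P_i / 1 in) · U_{j−i}.
At t = 4.5 h (j=3): Q = (2.8/1)·3.1 + (2.5/1)·4.3 = 19.4 cfs.

Q ≈ 19.4 cfs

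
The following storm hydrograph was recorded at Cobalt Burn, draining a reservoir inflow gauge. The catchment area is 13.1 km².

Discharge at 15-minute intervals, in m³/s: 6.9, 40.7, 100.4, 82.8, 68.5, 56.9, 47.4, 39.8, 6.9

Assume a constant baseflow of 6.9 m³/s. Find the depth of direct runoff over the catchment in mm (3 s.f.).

Direct runoff: 0.0, 33.8, 93.5, 75.9, 61.6, 50.0, 40.5, 32.9, 0.0 m³/s; ΣQ_DR = 388.2 m³/s.
V = ΣQ_DR · Δt = 388.2 × 900 s = 3.494 × 10^5 m³.
Over A = 13.1 km², depth = V / A = 26.7 mm.

d ≈ 26.7 mm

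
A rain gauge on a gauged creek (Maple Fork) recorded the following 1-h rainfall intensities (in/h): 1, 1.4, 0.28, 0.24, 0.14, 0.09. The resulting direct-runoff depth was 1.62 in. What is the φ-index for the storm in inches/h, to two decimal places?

Only the 2 blocks with intensity above φ contribute runoff: 1, 1.4 in/h.
Σ(I−φ)·Δt = d  ⇒  (1+1.4 − 2φ)·1 = 1.62
φ = (2.400 − 1.62/1) / 2 = 0.39 in/h.

φ ≈ 0.39 in/h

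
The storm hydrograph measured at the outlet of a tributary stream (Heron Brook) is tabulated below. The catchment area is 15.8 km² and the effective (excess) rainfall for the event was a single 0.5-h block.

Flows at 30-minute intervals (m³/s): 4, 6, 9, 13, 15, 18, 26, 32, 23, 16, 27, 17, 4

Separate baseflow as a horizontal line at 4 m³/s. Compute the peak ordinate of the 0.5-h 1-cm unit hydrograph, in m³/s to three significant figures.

Direct runoff: 0.0, 2.0, 5.0, 9.0, 11.0, 14.0, 22.0, 28.0, 19.0, 12.0, 23.0, 13.0, 0.0 m³/s; ΣQ_DR = 158.0 m³/s, peak = 28.0 m³/s.
Runoff depth d = ΣQ_DR·Δt / A = 158.0 × 1800 / (15.8 km²) = 18.00 mm.
The 1-cm UH is the DRH scaled by (10 mm)/d, so U_p = 28.0 × 10/18.00 = 15.6 m³/s.

U_p ≈ 15.6 m³/s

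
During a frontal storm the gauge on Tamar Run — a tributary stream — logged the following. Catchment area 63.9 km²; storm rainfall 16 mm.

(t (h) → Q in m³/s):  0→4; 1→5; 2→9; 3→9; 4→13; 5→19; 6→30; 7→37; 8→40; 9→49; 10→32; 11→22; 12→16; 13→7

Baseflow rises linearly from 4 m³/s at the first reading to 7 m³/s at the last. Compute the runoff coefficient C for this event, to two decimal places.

C ≈ 0.76

ΣQ_DR = 215.0 m³/s; V = ΣQ_DR·Δt = 7.740 × 10^5 m³.
Runoff depth d = V / A = 12.11 mm.
C = d / P = 12.11 / 16 = 0.76.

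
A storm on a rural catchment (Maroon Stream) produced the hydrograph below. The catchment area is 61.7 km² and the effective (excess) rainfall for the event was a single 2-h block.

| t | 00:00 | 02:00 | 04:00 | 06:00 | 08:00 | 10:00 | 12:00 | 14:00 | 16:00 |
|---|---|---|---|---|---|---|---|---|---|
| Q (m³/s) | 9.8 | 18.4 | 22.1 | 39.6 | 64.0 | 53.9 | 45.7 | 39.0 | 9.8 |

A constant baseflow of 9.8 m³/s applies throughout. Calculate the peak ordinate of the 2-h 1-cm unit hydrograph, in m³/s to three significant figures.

Direct runoff: 0.0, 8.6, 12.3, 29.8, 54.2, 44.1, 35.9, 29.2, 0.0 m³/s; ΣQ_DR = 214.1 m³/s, peak = 54.2 m³/s.
Runoff depth d = ΣQ_DR·Δt / A = 214.1 × 7200 / (61.7 km²) = 24.98 mm.
The 1-cm UH is the DRH scaled by (10 mm)/d, so U_p = 54.2 × 10/24.98 = 21.7 m³/s.

U_p ≈ 21.7 m³/s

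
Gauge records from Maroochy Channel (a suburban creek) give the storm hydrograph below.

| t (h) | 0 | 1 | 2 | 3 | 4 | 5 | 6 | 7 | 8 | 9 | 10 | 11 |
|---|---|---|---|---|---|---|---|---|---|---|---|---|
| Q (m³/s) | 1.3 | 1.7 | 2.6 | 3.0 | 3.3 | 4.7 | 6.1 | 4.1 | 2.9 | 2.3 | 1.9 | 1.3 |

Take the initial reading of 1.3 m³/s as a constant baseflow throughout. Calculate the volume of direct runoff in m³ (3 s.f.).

V ≈ 70600 m³

Direct-runoff ordinates (Q − Q_b): 0.0, 0.4, 1.3, 1.7, 2.0, 3.4, 4.8, 2.8, 1.6, 1.0, 0.6, 0.0 m³/s.
ΣQ_DR = 19.60 m³/s.
With Δt = 1 h = 3600 s, V = ΣQ_DR · Δt = 19.60 × 3600 = 70600 m³.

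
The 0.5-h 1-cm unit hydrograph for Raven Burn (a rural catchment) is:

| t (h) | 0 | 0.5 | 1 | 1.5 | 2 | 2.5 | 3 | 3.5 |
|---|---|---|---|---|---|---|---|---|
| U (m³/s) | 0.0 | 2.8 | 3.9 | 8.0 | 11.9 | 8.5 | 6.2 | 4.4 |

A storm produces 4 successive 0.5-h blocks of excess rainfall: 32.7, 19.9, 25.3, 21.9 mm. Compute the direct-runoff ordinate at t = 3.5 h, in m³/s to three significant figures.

By discrete convolution, Q_j = Σ (P_i / 10 mm) · U_{j−i}.
At t = 3.5 h (j=7): Q = (32.7/10)·4.4 + (19.9/10)·6.2 + (25.3/10)·8.5 + (21.9/10)·11.9 = 74.3 m³/s.

Q ≈ 74.3 m³/s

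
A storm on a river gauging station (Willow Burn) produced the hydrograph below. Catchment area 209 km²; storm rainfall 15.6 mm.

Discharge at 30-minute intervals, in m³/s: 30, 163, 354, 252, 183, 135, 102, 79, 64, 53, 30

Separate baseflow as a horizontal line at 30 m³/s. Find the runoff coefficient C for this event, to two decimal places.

ΣQ_DR = 1115 m³/s; V = ΣQ_DR·Δt = 2.007 × 10^6 m³.
Runoff depth d = V / A = 9.603 mm.
C = d / P = 9.603 / 15.6 = 0.62.

C ≈ 0.62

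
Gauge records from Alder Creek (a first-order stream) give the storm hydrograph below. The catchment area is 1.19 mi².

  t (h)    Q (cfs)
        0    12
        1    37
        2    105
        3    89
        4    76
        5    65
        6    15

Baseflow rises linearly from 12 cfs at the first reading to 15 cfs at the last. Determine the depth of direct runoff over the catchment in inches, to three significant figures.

Direct runoff: 0.00, 24.50, 92.00, 75.50, 62.00, 50.50, 0.00 cfs; ΣQ_DR = 304.5 cfs.
V = ΣQ_DR · Δt = 304.5 × 3600 s = 1.096 × 10^6 ft³.
Over A = 1.19 mi², depth = V / A = 0.397 in.

d ≈ 0.397 in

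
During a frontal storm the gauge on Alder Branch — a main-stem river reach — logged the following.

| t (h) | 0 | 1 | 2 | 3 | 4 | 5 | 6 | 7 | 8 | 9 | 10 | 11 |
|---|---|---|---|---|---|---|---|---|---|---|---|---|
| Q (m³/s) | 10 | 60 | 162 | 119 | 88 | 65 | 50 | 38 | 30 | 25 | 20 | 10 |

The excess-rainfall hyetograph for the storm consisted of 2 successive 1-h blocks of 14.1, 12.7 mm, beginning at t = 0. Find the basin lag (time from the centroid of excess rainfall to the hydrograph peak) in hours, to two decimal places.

Centroid of excess rainfall: t_c = Σ P_i·t̄_i / ΣP_i = 0.9739 h (block centres at 0.5, 1.5 h).
Hydrograph peak occurs at t = 2 h, so basin lag t_L = 2 − 0.9739 = 1.03 h.

t_L ≈ 1.03 h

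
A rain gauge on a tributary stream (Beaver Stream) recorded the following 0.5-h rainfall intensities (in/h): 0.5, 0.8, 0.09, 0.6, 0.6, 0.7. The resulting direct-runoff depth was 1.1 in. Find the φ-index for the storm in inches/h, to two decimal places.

Only the 5 blocks with intensity above φ contribute runoff: 0.5, 0.8, 0.6, 0.6, 0.7 in/h.
Σ(I−φ)·Δt = d  ⇒  (0.5+0.8+0.6+0.6+0.7 − 5φ)·0.5 = 1.1
φ = (3.200 − 1.1/0.5) / 5 = 0.20 in/h.

φ ≈ 0.20 in/h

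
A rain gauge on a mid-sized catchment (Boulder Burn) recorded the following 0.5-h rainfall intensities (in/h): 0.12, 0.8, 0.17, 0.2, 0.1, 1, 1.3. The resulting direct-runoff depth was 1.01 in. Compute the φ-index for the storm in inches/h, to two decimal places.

Only the 3 blocks with intensity above φ contribute runoff: 0.8, 1, 1.3 in/h.
Σ(I−φ)·Δt = d  ⇒  (0.8+1+1.3 − 3φ)·0.5 = 1.01
φ = (3.100 − 1.01/0.5) / 3 = 0.36 in/h.

φ ≈ 0.36 in/h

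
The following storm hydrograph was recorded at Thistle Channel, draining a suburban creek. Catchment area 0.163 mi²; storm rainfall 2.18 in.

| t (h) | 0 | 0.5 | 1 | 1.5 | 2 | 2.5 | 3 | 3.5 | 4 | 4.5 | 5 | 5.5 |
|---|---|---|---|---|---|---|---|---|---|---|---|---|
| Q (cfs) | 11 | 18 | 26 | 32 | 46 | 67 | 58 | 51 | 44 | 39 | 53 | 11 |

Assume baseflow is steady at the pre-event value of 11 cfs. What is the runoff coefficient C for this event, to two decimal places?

ΣQ_DR = 324.0 cfs; V = ΣQ_DR·Δt = 5.832 × 10^5 ft³.
Runoff depth d = V / A = 1.540 in.
C = d / P = 1.540 / 2.18 = 0.71.

C ≈ 0.71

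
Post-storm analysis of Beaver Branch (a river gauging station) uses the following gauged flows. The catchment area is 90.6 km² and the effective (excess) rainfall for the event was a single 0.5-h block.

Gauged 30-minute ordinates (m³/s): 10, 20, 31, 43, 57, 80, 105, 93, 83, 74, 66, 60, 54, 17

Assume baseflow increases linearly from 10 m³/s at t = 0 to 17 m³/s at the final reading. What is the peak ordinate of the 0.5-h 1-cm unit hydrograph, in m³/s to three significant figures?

U_p ≈ 76.5 m³/s

Direct runoff: 0.00, 9.46, 19.92, 31.38, 44.85, 67.31, 91.77, 79.23, 68.69, 59.15, 50.62, 44.08, 37.54, 0.00 m³/s; ΣQ_DR = 604.0 m³/s, peak = 91.77 m³/s.
Runoff depth d = ΣQ_DR·Δt / A = 604.0 × 1800 / (90.6 km²) = 12.00 mm.
The 1-cm UH is the DRH scaled by (10 mm)/d, so U_p = 91.77 × 10/12.00 = 76.5 m³/s.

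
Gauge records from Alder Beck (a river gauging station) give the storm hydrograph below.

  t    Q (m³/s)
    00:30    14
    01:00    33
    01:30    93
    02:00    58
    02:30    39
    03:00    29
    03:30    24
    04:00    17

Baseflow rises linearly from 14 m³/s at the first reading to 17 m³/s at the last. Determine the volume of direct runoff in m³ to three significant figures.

Direct-runoff ordinates (Q − Q_b): 0.00, 18.57, 78.14, 42.71, 23.29, 12.86, 7.43, 0.00 m³/s.
ΣQ_DR = 183.0 m³/s.
With Δt = 0.5 h = 1800 s, V = ΣQ_DR · Δt = 183.0 × 1800 = 3.29 × 10^5 m³.

V ≈ 3.29 × 10^5 m³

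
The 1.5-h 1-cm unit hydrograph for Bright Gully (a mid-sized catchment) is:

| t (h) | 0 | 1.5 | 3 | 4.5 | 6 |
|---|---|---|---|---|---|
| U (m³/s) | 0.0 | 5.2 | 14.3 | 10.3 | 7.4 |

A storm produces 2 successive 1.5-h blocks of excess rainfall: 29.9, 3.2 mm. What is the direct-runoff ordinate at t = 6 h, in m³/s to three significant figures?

By discrete convolution, Q_j = Σ (P_i / 10 mm) · U_{j−i}.
At t = 6 h (j=4): Q = (29.9/10)·7.4 + (3.2/10)·10.3 = 25.4 m³/s.

Q ≈ 25.4 m³/s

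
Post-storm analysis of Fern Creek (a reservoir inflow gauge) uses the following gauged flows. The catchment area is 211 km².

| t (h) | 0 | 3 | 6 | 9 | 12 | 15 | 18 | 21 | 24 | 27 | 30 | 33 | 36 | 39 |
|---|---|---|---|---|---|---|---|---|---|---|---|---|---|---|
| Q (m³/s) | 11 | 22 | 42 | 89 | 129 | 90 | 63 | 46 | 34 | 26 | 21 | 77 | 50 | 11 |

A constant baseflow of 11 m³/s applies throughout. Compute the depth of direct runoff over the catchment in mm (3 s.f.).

d ≈ 28.5 mm

Direct runoff: 0.0, 11.0, 31.0, 78.0, 118.0, 79.0, 52.0, 35.0, 23.0, 15.0, 10.0, 66.0, 39.0, 0.0 m³/s; ΣQ_DR = 557.0 m³/s.
V = ΣQ_DR · Δt = 557.0 × 10800 s = 6.016 × 10^6 m³.
Over A = 211 km², depth = V / A = 28.5 mm.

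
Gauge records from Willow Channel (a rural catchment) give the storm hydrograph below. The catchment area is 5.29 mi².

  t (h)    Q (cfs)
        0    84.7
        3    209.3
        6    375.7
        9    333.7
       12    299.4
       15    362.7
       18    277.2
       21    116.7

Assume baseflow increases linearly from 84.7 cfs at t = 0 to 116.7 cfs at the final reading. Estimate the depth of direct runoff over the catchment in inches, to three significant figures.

d ≈ 1.10 in

Direct runoff: 0.00, 120.03, 281.86, 235.29, 196.41, 255.14, 165.07, 0.00 cfs; ΣQ_DR = 1254 cfs.
V = ΣQ_DR · Δt = 1254 × 10800 s = 1.354 × 10^7 ft³.
Over A = 5.29 mi², depth = V / A = 1.10 in.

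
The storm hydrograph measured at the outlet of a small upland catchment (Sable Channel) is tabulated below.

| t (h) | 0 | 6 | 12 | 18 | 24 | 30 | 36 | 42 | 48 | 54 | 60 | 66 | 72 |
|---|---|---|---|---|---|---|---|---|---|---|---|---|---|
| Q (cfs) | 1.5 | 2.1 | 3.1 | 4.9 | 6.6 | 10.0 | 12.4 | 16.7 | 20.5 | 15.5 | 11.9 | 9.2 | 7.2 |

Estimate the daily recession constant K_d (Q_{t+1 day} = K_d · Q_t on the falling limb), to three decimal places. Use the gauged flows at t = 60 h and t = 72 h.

K_d ≈ 0.366

Between t = 60 h and t = 72 h the flow falls from 11.9 to 7.2 cfs over 2×6 h = 12 h.
Per-interval ratio K = (7.2/11.9)^(1/2) = 0.7778; K_d = K^(24/6) = 0.366.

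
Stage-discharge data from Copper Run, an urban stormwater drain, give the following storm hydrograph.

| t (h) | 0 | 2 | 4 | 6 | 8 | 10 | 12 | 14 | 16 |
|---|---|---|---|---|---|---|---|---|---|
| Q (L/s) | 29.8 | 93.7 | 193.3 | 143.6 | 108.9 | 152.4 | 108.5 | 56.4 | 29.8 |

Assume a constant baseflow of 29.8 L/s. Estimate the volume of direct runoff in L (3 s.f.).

Direct-runoff ordinates (Q − Q_b): 0.0, 63.9, 163.5, 113.8, 79.1, 122.6, 78.7, 26.6, 0.0 L/s.
ΣQ_DR = 648.2 L/s.
With Δt = 2 h = 7200 s, V = ΣQ_DR · Δt = 648.2 × 7200 = 4.67 × 10^6 L.

V ≈ 4.67 × 10^6 L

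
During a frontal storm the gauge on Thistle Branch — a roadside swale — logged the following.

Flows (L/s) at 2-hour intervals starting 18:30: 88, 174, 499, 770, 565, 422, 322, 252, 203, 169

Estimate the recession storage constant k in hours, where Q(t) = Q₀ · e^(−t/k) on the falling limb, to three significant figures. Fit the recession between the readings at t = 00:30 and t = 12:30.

On the falling limb, Q drops from 770 to 169 L/s between t = 00:30 and t = 12:30 (Δt = 12 h).
k = −Δt / ln(Q₂/Q₁) = −12 / ln(169/770) = 7.91 h.

k ≈ 7.91 h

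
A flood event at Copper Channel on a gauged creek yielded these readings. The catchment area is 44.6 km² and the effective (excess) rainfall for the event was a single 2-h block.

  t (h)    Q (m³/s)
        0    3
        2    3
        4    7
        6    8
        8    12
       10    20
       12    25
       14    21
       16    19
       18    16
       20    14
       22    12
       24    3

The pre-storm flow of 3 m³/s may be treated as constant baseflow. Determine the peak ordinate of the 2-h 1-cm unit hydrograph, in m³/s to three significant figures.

Direct runoff: 0.0, 0.0, 4.0, 5.0, 9.0, 17.0, 22.0, 18.0, 16.0, 13.0, 11.0, 9.0, 0.0 m³/s; ΣQ_DR = 124.0 m³/s, peak = 22.0 m³/s.
Runoff depth d = ΣQ_DR·Δt / A = 124.0 × 7200 / (44.6 km²) = 20.02 mm.
The 1-cm UH is the DRH scaled by (10 mm)/d, so U_p = 22.0 × 10/20.02 = 11.0 m³/s.

U_p ≈ 11.0 m³/s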